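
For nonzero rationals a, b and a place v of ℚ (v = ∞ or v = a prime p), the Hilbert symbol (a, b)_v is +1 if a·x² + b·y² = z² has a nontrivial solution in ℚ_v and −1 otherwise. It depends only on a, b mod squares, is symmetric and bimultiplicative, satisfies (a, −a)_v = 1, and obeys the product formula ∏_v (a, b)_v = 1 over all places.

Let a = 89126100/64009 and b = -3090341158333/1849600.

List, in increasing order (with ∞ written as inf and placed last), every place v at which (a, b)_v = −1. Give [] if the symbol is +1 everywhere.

Mod squares: a ≡ 2021, b ≡ -37. Check v ∈ {∞, 2, 3, 5, 7, 11, 13, 17, 23, 37, 43, 47}.
v=2: v_2(a)=2, v_2(b)=-8; units ≡ 5, 3 (mod 8); ε·ε+αω+βω = 0·1+2·1+-8·1 ≡ 0  ⇒  (a,b)_2 = +1.
v=3: a=3^2·(≡2), b=3^0·(≡2) mod 3; (2|3)=-1, (2|3)=-1; (−1)^{2·0·1}·(-1)^0·(-1)^2 = +1.
v=47: a=47^1·(≡30), b=47^2·(≡45) mod 47; (30|47)=-1, (45|47)=-1; (−1)^{1·2·23}·(-1)^2·(-1)^1 = -1.
v=37: a=37^0·(≡18), b=37^1·(≡3) mod 37; (18|37)=-1, (3|37)=+1; (−1)^{0·1·18}·(-1)^1·(+1)^0 = -1.
v=5: a=5^2·(≡1), b=5^-2·(≡3) mod 5; (1|5)=+1, (3|5)=-1; (−1)^{2·-2·2}·(+1)^-2·(-1)^2 = +1.
v=7: a=7^2·(≡6), b=7^0·(≡3) mod 7; (6|7)=-1, (3|7)=-1; (−1)^{2·0·3}·(-1)^0·(-1)^2 = +1.
v=43: a=43^1·(≡4), b=43^2·(≡9) mod 43; (4|43)=+1, (9|43)=+1; (−1)^{1·2·21}·(+1)^2·(+1)^1 = +1.
v=13: a=13^0·(≡5), b=13^2·(≡11) mod 13; (5|13)=-1, (11|13)=-1; (−1)^{0·2·6}·(-1)^2·(-1)^0 = +1.
v=23: a=23^-2·(≡7), b=23^0·(≡18) mod 23; (7|23)=-1, (18|23)=+1; (−1)^{-2·0·11}·(-1)^0·(+1)^-2 = +1.
v=∞: 2021 > 0 and -37 < 0  ⇒  (a,b)_∞ = +1.
v=11: a=11^-2·(≡8), b=11^2·(≡2) mod 11; (8|11)=-1, (2|11)=-1; (−1)^{-2·2·5}·(-1)^2·(-1)^-2 = +1.
v=17: a=17^0·(≡16), b=17^-2·(≡3) mod 17; (16|17)=+1, (3|17)=-1; (−1)^{0·-2·8}·(+1)^-2·(-1)^0 = +1.
|Ram(2021, -37)| = 2, even; anisotropic at {37, 47}.

[37, 47]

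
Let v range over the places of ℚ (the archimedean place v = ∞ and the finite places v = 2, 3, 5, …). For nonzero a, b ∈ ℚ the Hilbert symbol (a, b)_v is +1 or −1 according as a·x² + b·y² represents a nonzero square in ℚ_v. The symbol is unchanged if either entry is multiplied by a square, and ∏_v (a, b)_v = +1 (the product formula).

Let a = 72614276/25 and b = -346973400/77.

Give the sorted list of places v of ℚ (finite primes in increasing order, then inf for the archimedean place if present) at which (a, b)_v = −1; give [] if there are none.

[7, 19, 23, 37]

Mod squares: a ≡ 370481, b ≡ -102718. Check v ∈ {∞, 2, 3, 5, 7, 11, 17, 19, 23, 29, 31, 37}.
v=5: a=5^-2·(≡1), b=5^2·(≡2) mod 5; (1|5)=+1, (2|5)=-1; (−1)^{-2·2·2}·(+1)^2·(-1)^-2 = +1.
v=23: a=23^0·(≡5), b=23^1·(≡22) mod 23; (5|23)=-1, (22|23)=-1; (−1)^{0·1·11}·(-1)^1·(-1)^0 = -1.
v=37: a=37^1·(≡19), b=37^0·(≡19) mod 37; (19|37)=-1, (19|37)=-1; (−1)^{1·0·18}·(-1)^0·(-1)^1 = -1.
v=7: a=7^2·(≡6), b=7^-1·(≡6) mod 7; (6|7)=-1, (6|7)=-1; (−1)^{2·-1·3}·(-1)^-1·(-1)^2 = -1.
v=∞: 370481 > 0 and -102718 < 0  ⇒  (a,b)_∞ = +1.
v=11: a=11^0·(≡3), b=11^-1·(≡1) mod 11; (3|11)=+1, (1|11)=+1; (−1)^{0·-1·5}·(+1)^-1·(+1)^0 = +1.
v=2: v_2(a)=2, v_2(b)=3; units ≡ 1, 1 (mod 8); ε·ε+αω+βω = 0·0+2·0+3·0 ≡ 0  ⇒  (a,b)_2 = +1.
v=19: a=19^1·(≡5), b=19^0·(≡2) mod 19; (5|19)=+1, (2|19)=-1; (−1)^{1·0·9}·(+1)^0·(-1)^1 = -1.
v=3: a=3^0·(≡2), b=3^2·(≡2) mod 3; (2|3)=-1, (2|3)=-1; (−1)^{0·2·1}·(-1)^2·(-1)^0 = +1.
v=17: a=17^1·(≡1), b=17^2·(≡16) mod 17; (1|17)=+1, (16|17)=+1; (−1)^{1·2·8}·(+1)^2·(+1)^1 = +1.
v=29: a=29^0·(≡25), b=29^1·(≡7) mod 29; (25|29)=+1, (7|29)=+1; (−1)^{0·1·14}·(+1)^1·(+1)^0 = +1.
v=31: a=31^1·(≡25), b=31^0·(≡20) mod 31; (25|31)=+1, (20|31)=+1; (−1)^{1·0·15}·(+1)^0·(+1)^1 = +1.
(370481, -102718 / ℚ) ramifies at {7, 19, 23, 37}: a division algebra.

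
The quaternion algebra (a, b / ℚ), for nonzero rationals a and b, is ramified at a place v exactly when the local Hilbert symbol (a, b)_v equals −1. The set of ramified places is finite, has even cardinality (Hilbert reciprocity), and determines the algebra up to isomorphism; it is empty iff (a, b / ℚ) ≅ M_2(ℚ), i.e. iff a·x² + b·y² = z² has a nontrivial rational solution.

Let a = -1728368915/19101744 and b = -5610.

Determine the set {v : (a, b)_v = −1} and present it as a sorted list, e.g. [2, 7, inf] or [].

(a, b) ≡ (-62985, -5610) mod (ℚ^×)²; places V = {2, 3, 5, 7, 11, 13, 17, 19, ∞}.
(a,b)_2: α=-4, β=1; u≡7, v≡3 (mod 8); ε(u)ε(v)=1·1, αω(v)=-4·1, βω(u)=1·0; sum ≡ 1  ⇒  -1.
(a,b)_7: α=2, u≡1; β=0, v≡4 (mod 7); (1|7)=+1, (4|7)=+1; sign (−1)^0·+1^0·+1^2 = +1.
(a,b)_∞: sgn(-62985)=−, sgn(-5610)=−, so -1.
(a,b)_3: α=-5, u≡2; β=1, v≡2 (mod 3); (2|3)=-1, (2|3)=-1; sign (−1)^1·-1^1·-1^-5 = -1.
(a,b)_5: α=1, u≡3; β=1, v≡3 (mod 5); (3|5)=-1, (3|5)=-1; sign (−1)^0·-1^1·-1^1 = +1.
(a,b)_17: α=-3, u≡16; β=1, v≡10 (mod 17); (16|17)=+1, (10|17)=-1; sign (−1)^0·+1^1·-1^-3 = -1.
(a,b)_13: α=5, u≡1; β=0, v≡6 (mod 13); (1|13)=+1, (6|13)=-1; sign (−1)^0·+1^0·-1^5 = -1.
(a,b)_19: α=1, u≡10; β=0, v≡14 (mod 19); (10|19)=-1, (14|19)=-1; sign (−1)^0·-1^0·-1^1 = -1.
(a,b)_11: α=0, u≡1; β=1, v≡7 (mod 11); (1|11)=+1, (7|11)=-1; sign (−1)^0·+1^1·-1^0 = +1.
|Ram(-62985, -5610)| = 6, even; anisotropic at {2, 3, 13, 17, 19, ∞}.

[2, 3, 13, 17, 19, inf]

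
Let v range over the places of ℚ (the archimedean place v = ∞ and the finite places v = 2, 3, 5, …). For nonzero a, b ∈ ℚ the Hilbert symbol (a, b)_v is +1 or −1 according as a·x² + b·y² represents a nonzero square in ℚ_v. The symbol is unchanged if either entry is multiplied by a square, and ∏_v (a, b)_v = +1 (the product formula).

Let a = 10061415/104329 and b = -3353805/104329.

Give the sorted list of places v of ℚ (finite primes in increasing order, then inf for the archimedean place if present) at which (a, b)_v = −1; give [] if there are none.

Mod squares: a ≡ 15, b ≡ -5. Check v ∈ {∞, 2, 3, 5, 7, 13, 17, 19}.
v=3: a=3^5·(≡2), b=3^4·(≡1) mod 3; (2|3)=-1, (1|3)=+1; (−1)^{5·4·1}·(-1)^4·(+1)^5 = +1.
v=19: a=19^-2·(≡15), b=19^-2·(≡14) mod 19; (15|19)=-1, (14|19)=-1; (−1)^{-2·-2·9}·(-1)^-2·(-1)^-2 = +1.
v=5: a=5^1·(≡2), b=5^1·(≡1) mod 5; (2|5)=-1, (1|5)=+1; (−1)^{1·1·2}·(-1)^1·(+1)^1 = -1.
v=2: v_2(a)=0, v_2(b)=0; units ≡ 7, 3 (mod 8); ε·ε+αω+βω = 1·1+0·1+0·0 ≡ 1  ⇒  (a,b)_2 = -1.
v=7: a=7^2·(≡4), b=7^2·(≡1) mod 7; (4|7)=+1, (1|7)=+1; (−1)^{2·2·3}·(+1)^2·(+1)^2 = +1.
v=13: a=13^2·(≡2), b=13^2·(≡8) mod 13; (2|13)=-1, (8|13)=-1; (−1)^{2·2·6}·(-1)^2·(-1)^2 = +1.
v=17: a=17^-2·(≡4), b=17^-2·(≡10) mod 17; (4|17)=+1, (10|17)=-1; (−1)^{-2·-2·8}·(+1)^-2·(-1)^-2 = +1.
v=∞: 15 > 0 and -5 < 0  ⇒  (a,b)_∞ = +1.
Ram(15, -5) = {2, 5}; no ℚ_2-point on the conic.

[2, 5]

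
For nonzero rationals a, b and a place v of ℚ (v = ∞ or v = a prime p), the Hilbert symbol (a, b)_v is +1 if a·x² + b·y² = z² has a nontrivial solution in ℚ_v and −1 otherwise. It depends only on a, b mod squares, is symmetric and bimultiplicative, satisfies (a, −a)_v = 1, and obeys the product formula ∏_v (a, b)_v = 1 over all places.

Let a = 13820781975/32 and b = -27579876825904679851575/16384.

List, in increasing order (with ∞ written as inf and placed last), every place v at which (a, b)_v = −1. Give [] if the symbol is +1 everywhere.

Mod squares: a ≡ 462, b ≡ -663. Check v ∈ {∞, 2, 3, 5, 7, 11, 13, 17}.
v=7: a=7^3·(≡3), b=7^8·(≡2) mod 7; (3|7)=-1, (2|7)=+1; (−1)^{3·8·3}·(-1)^8·(+1)^3 = +1.
v=11: a=11^1·(≡4), b=11^2·(≡8) mod 11; (4|11)=+1, (8|11)=-1; (−1)^{1·2·5}·(+1)^2·(-1)^1 = -1.
v=5: a=5^2·(≡2), b=5^2·(≡3) mod 5; (2|5)=-1, (3|5)=-1; (−1)^{2·2·2}·(-1)^2·(-1)^2 = +1.
v=∞: 462 > 0 and -663 < 0  ⇒  (a,b)_∞ = +1.
v=17: a=17^2·(≡5), b=17^5·(≡14) mod 17; (5|17)=-1, (14|17)=-1; (−1)^{2·5·8}·(-1)^5·(-1)^2 = -1.
v=13: a=13^2·(≡2), b=13^5·(≡12) mod 13; (2|13)=-1, (12|13)=+1; (−1)^{2·5·6}·(-1)^5·(+1)^2 = -1.
v=2: v_2(a)=-5, v_2(b)=-14; units ≡ 7, 1 (mod 8); ε·ε+αω+βω = 1·0+-5·0+-14·0 ≡ 0  ⇒  (a,b)_2 = +1.
v=3: a=3^1·(≡1), b=3^1·(≡1) mod 3; (1|3)=+1, (1|3)=+1; (−1)^{1·1·1}·(+1)^1·(+1)^1 = -1.
(462, -663 / ℚ) ramifies at {3, 11, 13, 17}: a division algebra.

[3, 11, 13, 17]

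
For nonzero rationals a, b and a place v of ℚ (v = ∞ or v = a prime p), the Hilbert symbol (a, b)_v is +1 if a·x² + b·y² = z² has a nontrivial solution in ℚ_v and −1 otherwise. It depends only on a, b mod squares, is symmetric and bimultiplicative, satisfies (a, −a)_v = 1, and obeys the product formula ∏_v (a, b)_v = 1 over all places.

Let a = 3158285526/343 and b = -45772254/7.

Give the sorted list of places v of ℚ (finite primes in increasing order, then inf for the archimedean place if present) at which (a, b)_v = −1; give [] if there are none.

Mod squares: a ≡ 8778, b ≡ -67298. Check v ∈ {∞, 2, 3, 7, 11, 19, 23}.
v=∞: 8778 > 0 and -67298 < 0  ⇒  (a,b)_∞ = +1.
v=3: a=3^3·(≡1), b=3^2·(≡1) mod 3; (1|3)=+1, (1|3)=+1; (−1)^{3·2·1}·(+1)^2·(+1)^3 = +1.
v=11: a=11^1·(≡7), b=11^1·(≡3) mod 11; (7|11)=-1, (3|11)=+1; (−1)^{1·1·5}·(-1)^1·(+1)^1 = +1.
v=19: a=19^1·(≡7), b=19^1·(≡11) mod 19; (7|19)=+1, (11|19)=+1; (−1)^{1·1·9}·(+1)^1·(+1)^1 = -1.
v=7: a=7^-3·(≡4), b=7^-1·(≡4) mod 7; (4|7)=+1, (4|7)=+1; (−1)^{-3·-1·3}·(+1)^-1·(+1)^-3 = -1.
v=2: v_2(a)=1, v_2(b)=1; units ≡ 5, 7 (mod 8); ε·ε+αω+βω = 0·1+1·0+1·1 ≡ 1  ⇒  (a,b)_2 = -1.
v=23: a=23^4·(≡15), b=23^3·(≡8) mod 23; (15|23)=-1, (8|23)=+1; (−1)^{4·3·11}·(-1)^3·(+1)^4 = -1.
(8778, -67298 / ℚ) ramifies at {2, 7, 19, 23}: a division algebra.

[2, 7, 19, 23]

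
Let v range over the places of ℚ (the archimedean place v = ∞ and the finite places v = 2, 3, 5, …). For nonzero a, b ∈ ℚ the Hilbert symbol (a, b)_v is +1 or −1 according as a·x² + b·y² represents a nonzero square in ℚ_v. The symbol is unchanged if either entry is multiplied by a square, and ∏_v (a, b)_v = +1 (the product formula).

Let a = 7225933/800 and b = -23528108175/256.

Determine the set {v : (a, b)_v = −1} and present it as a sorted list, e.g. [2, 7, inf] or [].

Mod squares: a ≡ 506, b ≡ -87. Check v ∈ {∞, 2, 3, 5, 11, 13, 23, 29}.
v=3: a=3^0·(≡2), b=3^1·(≡1) mod 3; (2|3)=-1, (1|3)=+1; (−1)^{0·1·1}·(-1)^1·(+1)^0 = -1.
v=11: a=11^1·(≡2), b=11^2·(≡4) mod 11; (2|11)=-1, (4|11)=+1; (−1)^{1·2·5}·(-1)^2·(+1)^1 = +1.
v=23: a=23^1·(≡11), b=23^2·(≡22) mod 23; (11|23)=-1, (22|23)=-1; (−1)^{1·2·11}·(-1)^2·(-1)^1 = -1.
v=29: a=29^0·(≡7), b=29^1·(≡14) mod 29; (7|29)=+1, (14|29)=-1; (−1)^{0·1·14}·(+1)^1·(-1)^0 = +1.
v=5: a=5^-2·(≡4), b=5^2·(≡3) mod 5; (4|5)=+1, (3|5)=-1; (−1)^{-2·2·2}·(+1)^2·(-1)^-2 = +1.
v=13: a=13^4·(≡12), b=13^2·(≡10) mod 13; (12|13)=+1, (10|13)=+1; (−1)^{4·2·6}·(+1)^2·(+1)^4 = +1.
v=∞: 506 > 0 and -87 < 0  ⇒  (a,b)_∞ = +1.
v=2: v_2(a)=-5, v_2(b)=-8; units ≡ 5, 1 (mod 8); ε·ε+αω+βω = 0·0+-5·0+-8·1 ≡ 0  ⇒  (a,b)_2 = +1.
(506, -87 / ℚ) ramifies at {3, 23}: a division algebra.

[3, 23]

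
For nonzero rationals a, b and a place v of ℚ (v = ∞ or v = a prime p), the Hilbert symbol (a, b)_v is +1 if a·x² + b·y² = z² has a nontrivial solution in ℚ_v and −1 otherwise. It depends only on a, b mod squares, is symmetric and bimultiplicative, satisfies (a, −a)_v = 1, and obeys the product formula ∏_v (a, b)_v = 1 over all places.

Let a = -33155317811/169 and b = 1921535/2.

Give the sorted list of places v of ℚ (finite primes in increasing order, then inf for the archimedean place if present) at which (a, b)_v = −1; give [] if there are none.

(a, b) ≡ (-11, 78430) mod (ℚ^×)²; places V = {2, 5, 7, 11, 13, 23, 31, ∞}.
(a,b)_31: α=2, u≡14; β=1, v≡8 (mod 31); (14|31)=+1, (8|31)=+1; sign (−1)^0·+1^1·+1^2 = +1.
(a,b)_5: α=0, u≡1; β=1, v≡1 (mod 5); (1|5)=+1, (1|5)=+1; sign (−1)^0·+1^1·+1^0 = +1.
(a,b)_23: α=2, u≡3; β=1, v≡16 (mod 23); (3|23)=+1, (16|23)=+1; sign (−1)^0·+1^1·+1^2 = +1.
(a,b)_13: α=-2, u≡8; β=0, v≡9 (mod 13); (8|13)=-1, (9|13)=+1; sign (−1)^0·-1^0·+1^-2 = +1.
(a,b)_11: α=3, u≡6; β=1, v≡8 (mod 11); (6|11)=-1, (8|11)=-1; sign (−1)^1·-1^1·-1^3 = -1.
(a,b)_∞: sgn(-11)=−, sgn(78430)=+, so +1.
(a,b)_7: α=2, u≡6; β=2, v≡4 (mod 7); (6|7)=-1, (4|7)=+1; sign (−1)^0·-1^2·+1^2 = +1.
(a,b)_2: α=0, β=-1; u≡5, v≡7 (mod 8); ε(u)ε(v)=0·1, αω(v)=0·0, βω(u)=-1·1; sum ≡ 1  ⇒  -1.
|Ram(-11, 78430)| = 2, even; anisotropic at {2, 11}.

[2, 11]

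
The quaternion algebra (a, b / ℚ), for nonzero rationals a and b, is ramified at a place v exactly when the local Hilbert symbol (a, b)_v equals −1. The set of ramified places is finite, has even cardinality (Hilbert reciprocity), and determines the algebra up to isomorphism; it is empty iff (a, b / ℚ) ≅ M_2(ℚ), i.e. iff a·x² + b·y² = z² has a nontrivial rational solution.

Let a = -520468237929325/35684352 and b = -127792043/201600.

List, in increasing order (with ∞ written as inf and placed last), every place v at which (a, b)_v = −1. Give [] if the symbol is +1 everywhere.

[2, 17, 19, inf]

Mod squares: a ≡ -266, b ≡ -4522. Check v ∈ {∞, 2, 3, 5, 7, 11, 17, 19, 37}.
v=37: a=37^4·(≡7), b=37^2·(≡31) mod 37; (7|37)=+1, (31|37)=-1; (−1)^{4·2·18}·(+1)^2·(-1)^4 = +1.
v=3: a=3^-2·(≡1), b=3^-2·(≡2) mod 3; (1|3)=+1, (2|3)=-1; (−1)^{-2·-2·1}·(+1)^-2·(-1)^-2 = +1.
v=5: a=5^2·(≡1), b=5^-2·(≡3) mod 5; (1|5)=+1, (3|5)=-1; (−1)^{2·-2·2}·(+1)^-2·(-1)^2 = +1.
v=7: a=7^1·(≡2), b=7^-1·(≡3) mod 7; (2|7)=+1, (3|7)=-1; (−1)^{1·-1·3}·(+1)^-1·(-1)^1 = +1.
v=19: a=19^1·(≡16), b=19^1·(≡16) mod 19; (16|19)=+1, (16|19)=+1; (−1)^{1·1·9}·(+1)^1·(+1)^1 = -1.
v=17: a=17^4·(≡12), b=17^3·(≡6) mod 17; (12|17)=-1, (6|17)=-1; (−1)^{4·3·8}·(-1)^3·(-1)^4 = -1.
v=∞: -266 < 0 and -4522 < 0  ⇒  (a,b)_∞ = -1.
v=11: a=11^-2·(≡9), b=11^0·(≡2) mod 11; (9|11)=+1, (2|11)=-1; (−1)^{-2·0·5}·(+1)^0·(-1)^-2 = +1.
v=2: v_2(a)=-15, v_2(b)=-7; units ≡ 3, 3 (mod 8); ε·ε+αω+βω = 1·1+-15·1+-7·1 ≡ 1  ⇒  (a,b)_2 = -1.
|Ram(-266, -4522)| = 4, even; anisotropic at {2, 17, 19, ∞}.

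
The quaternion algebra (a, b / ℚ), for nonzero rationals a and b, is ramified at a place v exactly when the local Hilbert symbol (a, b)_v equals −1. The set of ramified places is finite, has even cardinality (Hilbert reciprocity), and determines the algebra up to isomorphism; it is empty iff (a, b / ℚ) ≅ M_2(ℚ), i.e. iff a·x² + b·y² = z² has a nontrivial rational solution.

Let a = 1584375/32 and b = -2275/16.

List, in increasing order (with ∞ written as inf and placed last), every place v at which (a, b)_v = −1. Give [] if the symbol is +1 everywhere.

Mod squares: a ≡ 30, b ≡ -91. Check v ∈ {∞, 2, 3, 5, 7, 13}.
v=∞: 30 > 0 and -91 < 0  ⇒  (a,b)_∞ = +1.
v=3: a=3^1·(≡1), b=3^0·(≡2) mod 3; (1|3)=+1, (2|3)=-1; (−1)^{1·0·1}·(+1)^0·(-1)^1 = -1.
v=5: a=5^5·(≡1), b=5^2·(≡4) mod 5; (1|5)=+1, (4|5)=+1; (−1)^{5·2·2}·(+1)^2·(+1)^5 = +1.
v=13: a=13^2·(≡9), b=13^1·(≡11) mod 13; (9|13)=+1, (11|13)=-1; (−1)^{2·1·6}·(+1)^1·(-1)^2 = +1.
v=7: a=7^0·(≡4), b=7^1·(≡2) mod 7; (4|7)=+1, (2|7)=+1; (−1)^{0·1·3}·(+1)^1·(+1)^0 = +1.
v=2: v_2(a)=-5, v_2(b)=-4; units ≡ 7, 5 (mod 8); ε·ε+αω+βω = 1·0+-5·1+-4·0 ≡ 1  ⇒  (a,b)_2 = -1.
(30, -91 / ℚ) ramifies at {2, 3}: a division algebra.

[2, 3]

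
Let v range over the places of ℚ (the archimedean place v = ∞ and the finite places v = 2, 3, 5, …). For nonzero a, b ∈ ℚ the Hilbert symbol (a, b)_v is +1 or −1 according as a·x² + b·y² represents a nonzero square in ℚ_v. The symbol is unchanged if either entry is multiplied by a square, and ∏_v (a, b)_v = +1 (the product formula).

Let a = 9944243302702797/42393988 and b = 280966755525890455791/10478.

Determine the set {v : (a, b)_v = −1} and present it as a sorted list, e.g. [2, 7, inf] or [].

(a, b) ≡ (42465381, 205282) mod (ℚ^×)²; places V = {2, 3, 7, 11, 13, 17, 23, 31, 37, 41, 43, ∞}.
(a,b)_7: α=-1, u≡6; β=1, v≡3 (mod 7); (6|7)=-1, (3|7)=-1; sign (−1)^1·-1^1·-1^-1 = -1.
(a,b)_17: α=-2, u≡14; β=0, v≡11 (mod 17); (14|17)=-1, (11|17)=-1; sign (−1)^0·-1^0·-1^-2 = +1.
(a,b)_2: α=-2, β=-1; u≡5, v≡1 (mod 8); ε(u)ε(v)=0·0, αω(v)=-2·0, βω(u)=-1·1; sum ≡ 1  ⇒  -1.
(a,b)_37: α=1, u≡25; β=2, v≡32 (mod 37); (25|37)=+1, (32|37)=-1; sign (−1)^0·+1^2·-1^1 = -1.
(a,b)_31: α=-1, u≡13; β=-1, v≡19 (mod 31); (13|31)=-1, (19|31)=+1; sign (−1)^1·-1^-1·+1^-1 = +1.
(a,b)_∞: sgn(42465381)=+, sgn(205282)=+, so +1.
(a,b)_11: α=4, u≡7; β=5, v≡6 (mod 11); (7|11)=-1, (6|11)=-1; sign (−1)^0·-1^5·-1^4 = -1.
(a,b)_23: α=2, u≡19; β=4, v≡14 (mod 23); (19|23)=-1, (14|23)=-1; sign (−1)^0·-1^4·-1^2 = +1.
(a,b)_3: α=9, u≡2; β=2, v≡1 (mod 3); (2|3)=-1, (1|3)=+1; sign (−1)^0·-1^2·+1^9 = +1.
(a,b)_41: α=1, u≡9; β=2, v≡36 (mod 41); (9|41)=+1, (36|41)=+1; sign (−1)^0·+1^2·+1^1 = +1.
(a,b)_43: α=1, u≡20; β=1, v≡15 (mod 43); (20|43)=-1, (15|43)=+1; sign (−1)^1·-1^1·+1^1 = +1.
(a,b)_13: α=-2, u≡9; β=-2, v≡12 (mod 13); (9|13)=+1, (12|13)=+1; sign (−1)^0·+1^-2·+1^-2 = +1.
|Ram(42465381, 205282)| = 4, even; anisotropic at {2, 7, 11, 37}.

[2, 7, 11, 37]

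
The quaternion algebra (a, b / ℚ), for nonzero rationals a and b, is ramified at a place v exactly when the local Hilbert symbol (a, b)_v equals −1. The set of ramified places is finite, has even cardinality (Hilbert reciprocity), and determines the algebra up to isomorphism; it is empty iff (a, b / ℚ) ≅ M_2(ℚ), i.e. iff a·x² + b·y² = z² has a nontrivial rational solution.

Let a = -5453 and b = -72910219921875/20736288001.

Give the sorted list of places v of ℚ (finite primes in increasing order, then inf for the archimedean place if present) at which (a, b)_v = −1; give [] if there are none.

[7, 31, 37, inf]

Mod squares: a ≡ -5453, b ≡ -47027. Check v ∈ {∞, 2, 3, 5, 7, 11, 13, 19, 31, 37, 41, 53}.
v=7: a=7^1·(≡5), b=7^2·(≡6) mod 7; (5|7)=-1, (6|7)=-1; (−1)^{1·2·3}·(-1)^2·(-1)^1 = -1.
v=5: a=5^0·(≡2), b=5^8·(≡2) mod 5; (2|5)=-1, (2|5)=-1; (−1)^{0·8·2}·(-1)^8·(-1)^0 = +1.
v=41: a=41^1·(≡31), b=41^1·(≡21) mod 41; (31|41)=+1, (21|41)=+1; (−1)^{1·1·20}·(+1)^1·(+1)^1 = +1.
v=37: a=37^0·(≡23), b=37^1·(≡32) mod 37; (23|37)=-1, (32|37)=-1; (−1)^{0·1·18}·(-1)^1·(-1)^0 = -1.
v=13: a=13^0·(≡7), b=13^-2·(≡2) mod 13; (7|13)=-1, (2|13)=-1; (−1)^{0·-2·6}·(-1)^-2·(-1)^0 = +1.
v=2: v_2(a)=0, v_2(b)=0; units ≡ 3, 5 (mod 8); ε·ε+αω+βω = 1·0+0·1+0·1 ≡ 0  ⇒  (a,b)_2 = +1.
v=∞: -5453 < 0 and -47027 < 0  ⇒  (a,b)_∞ = -1.
v=3: a=3^0·(≡1), b=3^4·(≡1) mod 3; (1|3)=+1, (1|3)=+1; (−1)^{0·4·1}·(+1)^4·(+1)^0 = +1.
v=11: a=11^0·(≡3), b=11^-2·(≡5) mod 11; (3|11)=+1, (5|11)=+1; (−1)^{0·-2·5}·(+1)^-2·(+1)^0 = +1.
v=19: a=19^1·(≡17), b=19^-2·(≡4) mod 19; (17|19)=+1, (4|19)=+1; (−1)^{1·-2·9}·(+1)^-2·(+1)^1 = +1.
v=53: a=53^0·(≡6), b=53^-2·(≡16) mod 53; (6|53)=+1, (16|53)=+1; (−1)^{0·-2·26}·(+1)^-2·(+1)^0 = +1.
v=31: a=31^0·(≡3), b=31^1·(≡10) mod 31; (3|31)=-1, (10|31)=+1; (−1)^{0·1·15}·(-1)^1·(+1)^0 = -1.
Ram(-5453, -47027) = {7, 31, 37, ∞}; no ℚ_7-point on the conic.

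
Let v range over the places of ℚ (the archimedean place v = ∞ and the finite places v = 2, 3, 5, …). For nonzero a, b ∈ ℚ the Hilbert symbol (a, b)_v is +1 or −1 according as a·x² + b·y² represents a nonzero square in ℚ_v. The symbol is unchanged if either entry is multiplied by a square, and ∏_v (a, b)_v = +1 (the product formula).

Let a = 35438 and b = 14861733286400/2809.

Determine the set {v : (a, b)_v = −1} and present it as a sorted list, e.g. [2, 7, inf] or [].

(a, b) ≡ (35438, 2322145826) mod (ℚ^×)²; places V = {2, 5, 7, 11, 13, 23, 29, 37, 47, 53, ∞}.
(a,b)_2: α=1, β=9; u≡7, v≡1 (mod 8); ε(u)ε(v)=1·0, αω(v)=1·0, βω(u)=9·0; sum ≡ 0  ⇒  +1.
(a,b)_∞: sgn(35438)=+, sgn(2322145826)=+, so +1.
(a,b)_53: α=0, u≡34; β=-2, v≡29 (mod 53); (34|53)=-1, (29|53)=+1; sign (−1)^0·-1^-2·+1^0 = +1.
(a,b)_11: α=0, u≡7; β=1, v≡1 (mod 11); (7|11)=-1, (1|11)=+1; sign (−1)^0·-1^1·+1^0 = -1.
(a,b)_5: α=0, u≡3; β=2, v≡4 (mod 5); (3|5)=-1, (4|5)=+1; sign (−1)^0·-1^2·+1^0 = +1.
(a,b)_47: α=1, u≡2; β=1, v≡4 (mod 47); (2|47)=+1, (4|47)=+1; sign (−1)^1·+1^1·+1^1 = -1.
(a,b)_29: α=1, u≡4; β=1, v≡28 (mod 29); (4|29)=+1, (28|29)=+1; sign (−1)^0·+1^1·+1^1 = +1.
(a,b)_37: α=0, u≡29; β=1, v≡1 (mod 37); (29|37)=-1, (1|37)=+1; sign (−1)^0·-1^1·+1^0 = -1.
(a,b)_23: α=0, u≡18; β=1, v≡7 (mod 23); (18|23)=+1, (7|23)=-1; sign (−1)^0·+1^1·-1^0 = +1.
(a,b)_7: α=0, u≡4; β=1, v≡1 (mod 7); (4|7)=+1, (1|7)=+1; sign (−1)^0·+1^1·+1^0 = +1.
(a,b)_13: α=1, u≡9; β=1, v≡5 (mod 13); (9|13)=+1, (5|13)=-1; sign (−1)^0·+1^1·-1^1 = -1.
(35438, 2322145826 / ℚ) ramifies at {11, 13, 37, 47}: a division algebra.

[11, 13, 37, 47]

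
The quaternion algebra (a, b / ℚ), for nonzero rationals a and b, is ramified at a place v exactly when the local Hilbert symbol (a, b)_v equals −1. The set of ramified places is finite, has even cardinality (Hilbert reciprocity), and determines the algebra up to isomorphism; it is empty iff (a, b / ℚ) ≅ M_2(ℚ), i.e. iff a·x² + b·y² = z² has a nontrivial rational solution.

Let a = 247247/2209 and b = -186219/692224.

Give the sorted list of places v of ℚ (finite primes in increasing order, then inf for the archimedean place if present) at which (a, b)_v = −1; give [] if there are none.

[]

Mod squares: a ≡ 1463, b ≡ -19. Check v ∈ {∞, 2, 3, 7, 11, 13, 19, 47}.
v=13: a=13^2·(≡6), b=13^-2·(≡6) mod 13; (6|13)=-1, (6|13)=-1; (−1)^{2·-2·6}·(-1)^-2·(-1)^2 = +1.
v=∞: 1463 > 0 and -19 < 0  ⇒  (a,b)_∞ = +1.
v=7: a=7^1·(≡5), b=7^0·(≡2) mod 7; (5|7)=-1, (2|7)=+1; (−1)^{1·0·3}·(-1)^0·(+1)^1 = +1.
v=19: a=19^1·(≡11), b=19^1·(≡18) mod 19; (11|19)=+1, (18|19)=-1; (−1)^{1·1·9}·(+1)^1·(-1)^1 = +1.
v=3: a=3^0·(≡2), b=3^4·(≡2) mod 3; (2|3)=-1, (2|3)=-1; (−1)^{0·4·1}·(-1)^4·(-1)^0 = +1.
v=47: a=47^-2·(≡27), b=47^0·(≡17) mod 47; (27|47)=+1, (17|47)=+1; (−1)^{-2·0·23}·(+1)^0·(+1)^-2 = +1.
v=2: v_2(a)=0, v_2(b)=-12; units ≡ 7, 5 (mod 8); ε·ε+αω+βω = 1·0+0·1+-12·0 ≡ 0  ⇒  (a,b)_2 = +1.
v=11: a=11^1·(≡9), b=11^2·(≡9) mod 11; (9|11)=+1, (9|11)=+1; (−1)^{1·2·5}·(+1)^2·(+1)^1 = +1.
Ram(a, b) = ∅: the form 1463·x² + -19·y² − z² is isotropic over every ℚ_v, so by Hasse–Minkowski it is isotropic over ℚ.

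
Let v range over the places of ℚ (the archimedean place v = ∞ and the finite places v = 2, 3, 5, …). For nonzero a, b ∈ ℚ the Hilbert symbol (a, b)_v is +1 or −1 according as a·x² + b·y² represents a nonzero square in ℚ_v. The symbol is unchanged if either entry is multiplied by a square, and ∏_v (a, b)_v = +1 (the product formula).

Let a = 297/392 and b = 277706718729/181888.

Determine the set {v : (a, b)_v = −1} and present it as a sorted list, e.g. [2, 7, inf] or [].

[2, 29]

Mod squares: a ≡ 66, b ≡ 56202. Check v ∈ {∞, 2, 3, 7, 11, 17, 19, 29}.
v=2: v_2(a)=-3, v_2(b)=-7; units ≡ 1, 5 (mod 8); ε·ε+αω+βω = 0·0+-3·1+-7·0 ≡ 1  ⇒  (a,b)_2 = -1.
v=3: a=3^3·(≡1), b=3^9·(≡2) mod 3; (1|3)=+1, (2|3)=-1; (−1)^{3·9·1}·(+1)^9·(-1)^3 = +1.
v=17: a=17^0·(≡8), b=17^1·(≡4) mod 17; (8|17)=+1, (4|17)=+1; (−1)^{0·1·8}·(+1)^1·(+1)^0 = +1.
v=29: a=29^0·(≡14), b=29^-1·(≡1) mod 29; (14|29)=-1, (1|29)=+1; (−1)^{0·-1·14}·(-1)^-1·(+1)^0 = -1.
v=7: a=7^-2·(≡3), b=7^-2·(≡3) mod 7; (3|7)=-1, (3|7)=-1; (−1)^{-2·-2·3}·(-1)^-2·(-1)^-2 = +1.
v=19: a=19^0·(≡1), b=19^3·(≡14) mod 19; (1|19)=+1, (14|19)=-1; (−1)^{0·3·9}·(+1)^3·(-1)^0 = +1.
v=11: a=11^1·(≡7), b=11^2·(≡4) mod 11; (7|11)=-1, (4|11)=+1; (−1)^{1·2·5}·(-1)^2·(+1)^1 = +1.
v=∞: 66 > 0 and 56202 > 0  ⇒  (a,b)_∞ = +1.
(66, 56202 / ℚ) ramifies at {2, 29}: a division algebra.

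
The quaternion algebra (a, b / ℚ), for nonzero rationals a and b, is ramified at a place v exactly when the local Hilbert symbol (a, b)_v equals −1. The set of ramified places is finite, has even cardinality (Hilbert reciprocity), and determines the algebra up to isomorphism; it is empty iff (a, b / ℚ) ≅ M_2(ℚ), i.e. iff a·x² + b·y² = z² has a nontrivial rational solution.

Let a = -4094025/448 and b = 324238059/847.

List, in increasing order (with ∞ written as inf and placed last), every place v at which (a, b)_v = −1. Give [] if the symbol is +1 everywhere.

Mod squares: a ≡ -6783, b ≡ 133. Check v ∈ {∞, 2, 3, 5, 7, 11, 13, 17, 19}.
v=3: a=3^1·(≡1), b=3^10·(≡1) mod 3; (1|3)=+1, (1|3)=+1; (−1)^{1·10·1}·(+1)^10·(+1)^1 = +1.
v=11: a=11^0·(≡4), b=11^-2·(≡5) mod 11; (4|11)=+1, (5|11)=+1; (−1)^{0·-2·5}·(+1)^-2·(+1)^0 = +1.
v=17: a=17^1·(≡8), b=17^2·(≡6) mod 17; (8|17)=+1, (6|17)=-1; (−1)^{1·2·8}·(+1)^2·(-1)^1 = -1.
v=19: a=19^1·(≡9), b=19^1·(≡11) mod 19; (9|19)=+1, (11|19)=+1; (−1)^{1·1·9}·(+1)^1·(+1)^1 = -1.
v=∞: -6783 < 0 and 133 > 0  ⇒  (a,b)_∞ = +1.
v=7: a=7^-1·(≡2), b=7^-1·(≡6) mod 7; (2|7)=+1, (6|7)=-1; (−1)^{-1·-1·3}·(+1)^-1·(-1)^-1 = +1.
v=5: a=5^2·(≡3), b=5^0·(≡2) mod 5; (3|5)=-1, (2|5)=-1; (−1)^{2·0·2}·(-1)^0·(-1)^2 = +1.
v=2: v_2(a)=-6, v_2(b)=0; units ≡ 1, 5 (mod 8); ε·ε+αω+βω = 0·0+-6·1+0·0 ≡ 0  ⇒  (a,b)_2 = +1.
v=13: a=13^2·(≡12), b=13^0·(≡1) mod 13; (12|13)=+1, (1|13)=+1; (−1)^{2·0·6}·(+1)^0·(+1)^2 = +1.
Ram(-6783, 133) = {17, 19}; no ℚ_17-point on the conic.

[17, 19]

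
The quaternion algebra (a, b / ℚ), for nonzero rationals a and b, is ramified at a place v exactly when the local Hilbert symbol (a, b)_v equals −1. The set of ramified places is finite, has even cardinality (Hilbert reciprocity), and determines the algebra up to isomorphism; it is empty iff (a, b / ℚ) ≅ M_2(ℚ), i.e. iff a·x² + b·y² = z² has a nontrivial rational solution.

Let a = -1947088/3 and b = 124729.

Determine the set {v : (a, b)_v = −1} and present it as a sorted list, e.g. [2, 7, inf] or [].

[11, 13, 29, 37]

(a, b) ≡ (-365079, 124729) mod (ℚ^×)²; places V = {2, 3, 11, 13, 17, 23, 29, 37, ∞}.
(a,b)_37: α=1, u≡9; β=0, v≡2 (mod 37); (9|37)=+1, (2|37)=-1; sign (−1)^0·+1^0·-1^1 = -1.
(a,b)_2: α=4, β=0; u≡1, v≡1 (mod 8); ε(u)ε(v)=0·0, αω(v)=4·0, βω(u)=0·0; sum ≡ 0  ⇒  +1.
(a,b)_29: α=0, u≡10; β=1, v≡9 (mod 29); (10|29)=-1, (9|29)=+1; sign (−1)^0·-1^1·+1^0 = -1.
(a,b)_23: α=1, u≡10; β=1, v≡18 (mod 23); (10|23)=-1, (18|23)=+1; sign (−1)^1·-1^1·+1^1 = +1.
(a,b)_17: α=0, u≡8; β=1, v≡10 (mod 17); (8|17)=+1, (10|17)=-1; sign (−1)^0·+1^1·-1^0 = +1.
(a,b)_∞: sgn(-365079)=−, sgn(124729)=+, so +1.
(a,b)_11: α=1, u≡5; β=1, v≡9 (mod 11); (5|11)=+1, (9|11)=+1; sign (−1)^1·+1^1·+1^1 = -1.
(a,b)_3: α=-1, u≡2; β=0, v≡1 (mod 3); (2|3)=-1, (1|3)=+1; sign (−1)^0·-1^0·+1^-1 = +1.
(a,b)_13: α=1, u≡12; β=0, v≡7 (mod 13); (12|13)=+1, (7|13)=-1; sign (−1)^0·+1^0·-1^1 = -1.
(-365079, 124729 / ℚ) ramifies at {11, 13, 29, 37}: a division algebra.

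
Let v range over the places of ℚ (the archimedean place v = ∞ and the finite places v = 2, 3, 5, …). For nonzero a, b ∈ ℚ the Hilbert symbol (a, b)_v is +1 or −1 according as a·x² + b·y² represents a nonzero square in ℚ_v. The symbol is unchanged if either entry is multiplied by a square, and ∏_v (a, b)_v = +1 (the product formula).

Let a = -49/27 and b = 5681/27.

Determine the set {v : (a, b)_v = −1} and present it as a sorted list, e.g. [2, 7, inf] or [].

Mod squares: a ≡ -3, b ≡ 17043. Check v ∈ {∞, 2, 3, 7, 13, 19, 23}.
v=13: a=13^0·(≡3), b=13^1·(≡8) mod 13; (3|13)=+1, (8|13)=-1; (−1)^{0·1·6}·(+1)^1·(-1)^0 = +1.
v=23: a=23^0·(≡5), b=23^1·(≡10) mod 23; (5|23)=-1, (10|23)=-1; (−1)^{0·1·11}·(-1)^1·(-1)^0 = -1.
v=∞: -3 < 0 and 17043 > 0  ⇒  (a,b)_∞ = +1.
v=2: v_2(a)=0, v_2(b)=0; units ≡ 5, 3 (mod 8); ε·ε+αω+βω = 0·1+0·1+0·1 ≡ 0  ⇒  (a,b)_2 = +1.
v=19: a=19^0·(≡1), b=19^1·(≡16) mod 19; (1|19)=+1, (16|19)=+1; (−1)^{0·1·9}·(+1)^1·(+1)^0 = +1.
v=3: a=3^-3·(≡2), b=3^-3·(≡2) mod 3; (2|3)=-1, (2|3)=-1; (−1)^{-3·-3·1}·(-1)^-3·(-1)^-3 = -1.
v=7: a=7^2·(≡1), b=7^0·(≡3) mod 7; (1|7)=+1, (3|7)=-1; (−1)^{2·0·3}·(+1)^0·(-1)^2 = +1.
(-3, 17043 / ℚ) ramifies at {3, 23}: a division algebra.

[3, 23]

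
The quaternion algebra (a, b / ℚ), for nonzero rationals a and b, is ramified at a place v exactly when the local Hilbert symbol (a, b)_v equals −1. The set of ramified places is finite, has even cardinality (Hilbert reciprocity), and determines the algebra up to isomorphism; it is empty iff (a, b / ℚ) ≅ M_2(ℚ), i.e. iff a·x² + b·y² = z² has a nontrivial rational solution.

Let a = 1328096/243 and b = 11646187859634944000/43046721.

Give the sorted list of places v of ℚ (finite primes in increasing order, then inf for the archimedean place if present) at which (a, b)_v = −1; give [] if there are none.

(a, b) ≡ (42, 110) mod (ℚ^×)²; places V = {2, 3, 5, 7, 11, ∞}.
(a,b)_∞: sgn(42)=+, sgn(110)=+, so +1.
(a,b)_11: α=2, u≡9; β=5, v≡10 (mod 11); (9|11)=+1, (10|11)=-1; sign (−1)^0·+1^5·-1^2 = +1.
(a,b)_5: α=0, u≡2; β=3, v≡2 (mod 5); (2|5)=-1, (2|5)=-1; sign (−1)^0·-1^3·-1^0 = -1.
(a,b)_3: α=-5, u≡2; β=-16, v≡2 (mod 3); (2|3)=-1, (2|3)=-1; sign (−1)^0·-1^-16·-1^-5 = -1.
(a,b)_2: α=5, β=11; u≡5, v≡7 (mod 8); ε(u)ε(v)=0·1, αω(v)=5·0, βω(u)=11·1; sum ≡ 1  ⇒  -1.
(a,b)_7: α=3, u≡3; β=10, v≡5 (mod 7); (3|7)=-1, (5|7)=-1; sign (−1)^0·-1^10·-1^3 = -1.
Ram(42, 110) = {2, 3, 5, 7}; no ℚ_2-point on the conic.

[2, 3, 5, 7]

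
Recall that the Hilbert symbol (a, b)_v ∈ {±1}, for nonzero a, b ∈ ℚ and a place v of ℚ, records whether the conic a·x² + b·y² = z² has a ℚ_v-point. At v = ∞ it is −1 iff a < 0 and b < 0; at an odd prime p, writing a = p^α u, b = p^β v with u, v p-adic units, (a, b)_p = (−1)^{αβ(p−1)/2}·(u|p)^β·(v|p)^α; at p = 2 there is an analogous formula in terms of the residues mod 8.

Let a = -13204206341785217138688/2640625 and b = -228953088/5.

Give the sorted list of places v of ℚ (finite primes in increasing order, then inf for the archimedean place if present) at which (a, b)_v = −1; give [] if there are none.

Mod squares: a ≡ -3927, b ≡ -15. Check v ∈ {∞, 2, 3, 5, 7, 11, 13, 17, 19}.
v=2: v_2(a)=26, v_2(b)=10; units ≡ 1, 1 (mod 8); ε·ε+αω+βω = 0·0+26·0+10·0 ≡ 0  ⇒  (a,b)_2 = +1.
v=5: a=5^-6·(≡3), b=5^-1·(≡2) mod 5; (3|5)=-1, (2|5)=-1; (−1)^{-6·-1·2}·(-1)^-1·(-1)^-6 = -1.
v=3: a=3^5·(≡2), b=3^3·(≡1) mod 3; (2|3)=-1, (1|3)=+1; (−1)^{5·3·1}·(-1)^3·(+1)^5 = +1.
v=11: a=11^3·(≡6), b=11^0·(≡2) mod 11; (6|11)=-1, (2|11)=-1; (−1)^{3·0·5}·(-1)^0·(-1)^3 = -1.
v=7: a=7^3·(≡3), b=7^2·(≡6) mod 7; (3|7)=-1, (6|7)=-1; (−1)^{3·2·3}·(-1)^2·(-1)^3 = -1.
v=13: a=13^-2·(≡9), b=13^2·(≡6) mod 13; (9|13)=+1, (6|13)=-1; (−1)^{-2·2·6}·(+1)^2·(-1)^-2 = +1.
v=∞: -3927 < 0 and -15 < 0  ⇒  (a,b)_∞ = -1.
v=19: a=19^2·(≡7), b=19^0·(≡17) mod 19; (7|19)=+1, (17|19)=+1; (−1)^{2·0·9}·(+1)^0·(+1)^2 = +1.
v=17: a=17^3·(≡5), b=17^0·(≡1) mod 17; (5|17)=-1, (1|17)=+1; (−1)^{3·0·8}·(-1)^0·(+1)^3 = +1.
(-3927, -15 / ℚ) ramifies at {5, 7, 11, ∞}: a division algebra.

[5, 7, 11, inf]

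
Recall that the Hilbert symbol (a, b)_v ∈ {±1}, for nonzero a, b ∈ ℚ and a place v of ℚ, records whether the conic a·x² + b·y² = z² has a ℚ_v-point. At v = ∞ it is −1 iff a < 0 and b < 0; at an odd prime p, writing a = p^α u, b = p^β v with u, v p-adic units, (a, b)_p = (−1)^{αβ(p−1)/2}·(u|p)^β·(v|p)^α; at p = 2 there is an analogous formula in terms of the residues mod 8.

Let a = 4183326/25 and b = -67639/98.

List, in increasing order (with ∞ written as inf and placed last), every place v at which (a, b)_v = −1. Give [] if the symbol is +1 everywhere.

Mod squares: a ≡ 1054, b ≡ -1118. Check v ∈ {∞, 2, 3, 5, 7, 11, 13, 17, 31, 43}.
v=∞: 1054 > 0 and -1118 < 0  ⇒  (a,b)_∞ = +1.
v=11: a=11^0·(≡5), b=11^2·(≡9) mod 11; (5|11)=+1, (9|11)=+1; (−1)^{0·2·5}·(+1)^2·(+1)^0 = +1.
v=2: v_2(a)=1, v_2(b)=-1; units ≡ 7, 1 (mod 8); ε·ε+αω+βω = 1·0+1·0+-1·0 ≡ 0  ⇒  (a,b)_2 = +1.
v=43: a=43^0·(≡8), b=43^1·(≡23) mod 43; (8|43)=-1, (23|43)=+1; (−1)^{0·1·21}·(-1)^1·(+1)^0 = -1.
v=17: a=17^1·(≡11), b=17^0·(≡16) mod 17; (11|17)=-1, (16|17)=+1; (−1)^{1·0·8}·(-1)^0·(+1)^1 = +1.
v=7: a=7^2·(≡4), b=7^-2·(≡1) mod 7; (4|7)=+1, (1|7)=+1; (−1)^{2·-2·3}·(+1)^-2·(+1)^2 = +1.
v=13: a=13^0·(≡9), b=13^1·(≡7) mod 13; (9|13)=+1, (7|13)=-1; (−1)^{0·1·6}·(+1)^1·(-1)^0 = +1.
v=3: a=3^4·(≡1), b=3^0·(≡1) mod 3; (1|3)=+1, (1|3)=+1; (−1)^{4·0·1}·(+1)^0·(+1)^4 = +1.
v=5: a=5^-2·(≡1), b=5^0·(≡2) mod 5; (1|5)=+1, (2|5)=-1; (−1)^{-2·0·2}·(+1)^0·(-1)^-2 = +1.
v=31: a=31^1·(≡15), b=31^0·(≡13) mod 31; (15|31)=-1, (13|31)=-1; (−1)^{1·0·15}·(-1)^0·(-1)^1 = -1.
(1054, -1118 / ℚ) ramifies at {31, 43}: a division algebra.

[31, 43]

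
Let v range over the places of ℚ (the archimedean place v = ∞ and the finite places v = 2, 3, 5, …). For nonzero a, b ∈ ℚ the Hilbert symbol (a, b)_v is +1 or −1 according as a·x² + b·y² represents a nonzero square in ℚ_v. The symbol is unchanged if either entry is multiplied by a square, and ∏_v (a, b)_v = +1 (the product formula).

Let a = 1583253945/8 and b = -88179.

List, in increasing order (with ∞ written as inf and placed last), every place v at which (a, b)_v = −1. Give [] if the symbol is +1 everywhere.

[2, 3, 7, 17]

(a, b) ≡ (2210, -88179) mod (ℚ^×)²; places V = {2, 3, 5, 7, 13, 17, 19, ∞}.
(a,b)_19: α=2, u≡4; β=1, v≡14 (mod 19); (4|19)=+1, (14|19)=-1; sign (−1)^0·+1^1·-1^2 = +1.
(a,b)_3: α=4, u≡2; β=1, v≡1 (mod 3); (2|3)=-1, (1|3)=+1; sign (−1)^0·-1^1·+1^4 = -1.
(a,b)_17: α=1, u≡5; β=1, v≡15 (mod 17); (5|17)=-1, (15|17)=+1; sign (−1)^0·-1^1·+1^1 = -1.
(a,b)_2: α=-3, β=0; u≡1, v≡5 (mod 8); ε(u)ε(v)=0·0, αω(v)=-3·1, βω(u)=0·0; sum ≡ 1  ⇒  -1.
(a,b)_∞: sgn(2210)=+, sgn(-88179)=−, so +1.
(a,b)_13: α=1, u≡9; β=1, v≡3 (mod 13); (9|13)=+1, (3|13)=+1; sign (−1)^0·+1^1·+1^1 = +1.
(a,b)_7: α=2, u≡5; β=1, v≡3 (mod 7); (5|7)=-1, (3|7)=-1; sign (−1)^0·-1^1·-1^2 = -1.
(a,b)_5: α=1, u≡3; β=0, v≡1 (mod 5); (3|5)=-1, (1|5)=+1; sign (−1)^0·-1^0·+1^1 = +1.
(2210, -88179 / ℚ) ramifies at {2, 3, 7, 17}: a division algebra.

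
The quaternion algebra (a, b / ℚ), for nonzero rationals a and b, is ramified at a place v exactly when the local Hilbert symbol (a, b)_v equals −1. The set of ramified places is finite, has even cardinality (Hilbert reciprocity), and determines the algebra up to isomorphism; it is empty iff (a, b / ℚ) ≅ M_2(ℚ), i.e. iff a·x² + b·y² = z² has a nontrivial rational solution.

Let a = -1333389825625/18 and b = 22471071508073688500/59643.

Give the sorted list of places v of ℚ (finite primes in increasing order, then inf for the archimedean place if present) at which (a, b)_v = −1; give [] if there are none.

[2, 5]

Mod squares: a ≡ -2, b ≡ 53295. Check v ∈ {∞, 2, 3, 5, 7, 11, 13, 17, 19, 47}.
v=7: a=7^0·(≡6), b=7^2·(≡2) mod 7; (6|7)=-1, (2|7)=+1; (−1)^{0·2·3}·(-1)^2·(+1)^0 = +1.
v=11: a=11^2·(≡1), b=11^5·(≡9) mod 11; (1|11)=+1, (9|11)=+1; (−1)^{2·5·5}·(+1)^5·(+1)^2 = +1.
v=5: a=5^4·(≡3), b=5^3·(≡1) mod 5; (3|5)=-1, (1|5)=+1; (−1)^{4·3·2}·(-1)^3·(+1)^4 = -1.
v=19: a=19^2·(≡17), b=19^3·(≡10) mod 19; (17|19)=+1, (10|19)=-1; (−1)^{2·3·9}·(+1)^3·(-1)^2 = +1.
v=47: a=47^0·(≡29), b=47^-2·(≡11) mod 47; (29|47)=-1, (11|47)=-1; (−1)^{0·-2·23}·(-1)^-2·(-1)^0 = +1.
v=13: a=13^2·(≡2), b=13^2·(≡6) mod 13; (2|13)=-1, (6|13)=-1; (−1)^{2·2·6}·(-1)^2·(-1)^2 = +1.
v=2: v_2(a)=-1, v_2(b)=2; units ≡ 7, 7 (mod 8); ε·ε+αω+βω = 1·1+-1·0+2·0 ≡ 1  ⇒  (a,b)_2 = -1.
v=3: a=3^-2·(≡1), b=3^-3·(≡2) mod 3; (1|3)=+1, (2|3)=-1; (−1)^{-2·-3·1}·(+1)^-3·(-1)^-2 = +1.
v=17: a=17^2·(≡2), b=17^3·(≡7) mod 17; (2|17)=+1, (7|17)=-1; (−1)^{2·3·8}·(+1)^3·(-1)^2 = +1.
v=∞: -2 < 0 and 53295 > 0  ⇒  (a,b)_∞ = +1.
Ram(-2, 53295) = {2, 5}; no ℚ_2-point on the conic.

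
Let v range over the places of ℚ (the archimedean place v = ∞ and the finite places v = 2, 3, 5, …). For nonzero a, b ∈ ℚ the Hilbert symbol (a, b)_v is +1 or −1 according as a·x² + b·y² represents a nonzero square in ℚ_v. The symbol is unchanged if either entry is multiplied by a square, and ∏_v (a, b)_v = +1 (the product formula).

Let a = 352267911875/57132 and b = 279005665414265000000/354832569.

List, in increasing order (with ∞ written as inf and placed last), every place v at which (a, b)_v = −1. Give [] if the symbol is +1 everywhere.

Mod squares: a ≡ 601953, b ≡ 185. Check v ∈ {∞, 2, 3, 5, 7, 11, 13, 17, 23, 29, 37, 47, 53}.
v=2: v_2(a)=-2, v_2(b)=6; units ≡ 1, 1 (mod 8); ε·ε+αω+βω = 0·0+-2·0+6·0 ≡ 0  ⇒  (a,b)_2 = +1.
v=7: a=7^0·(≡1), b=7^-2·(≡3) mod 7; (1|7)=+1, (3|7)=-1; (−1)^{0·-2·3}·(+1)^-2·(-1)^0 = +1.
v=5: a=5^4·(≡2), b=5^7·(≡3) mod 5; (2|5)=-1, (3|5)=-1; (−1)^{4·7·2}·(-1)^7·(-1)^4 = -1.
v=37: a=37^1·(≡26), b=37^1·(≡5) mod 37; (26|37)=+1, (5|37)=-1; (−1)^{1·1·18}·(+1)^1·(-1)^1 = -1.
v=13: a=13^0·(≡10), b=13^-2·(≡1) mod 13; (10|13)=+1, (1|13)=+1; (−1)^{0·-2·6}·(+1)^-2·(+1)^0 = +1.
v=11: a=11^1·(≡1), b=11^0·(≡3) mod 11; (1|11)=+1, (3|11)=+1; (−1)^{1·0·5}·(+1)^0·(+1)^1 = +1.
v=53: a=53^2·(≡41), b=53^2·(≡21) mod 53; (41|53)=-1, (21|53)=-1; (−1)^{2·2·26}·(-1)^2·(-1)^2 = +1.
v=17: a=17^1·(≡16), b=17^2·(≡15) mod 17; (16|17)=+1, (15|17)=+1; (−1)^{1·2·8}·(+1)^2·(+1)^1 = +1.
v=3: a=3^-3·(≡2), b=3^-4·(≡2) mod 3; (2|3)=-1, (2|3)=-1; (−1)^{-3·-4·1}·(-1)^-4·(-1)^-3 = -1.
v=∞: 601953 > 0 and 185 > 0  ⇒  (a,b)_∞ = +1.
v=47: a=47^0·(≡24), b=47^2·(≡15) mod 47; (24|47)=+1, (15|47)=-1; (−1)^{0·2·23}·(+1)^2·(-1)^0 = +1.
v=29: a=29^1·(≡7), b=29^2·(≡18) mod 29; (7|29)=+1, (18|29)=-1; (−1)^{1·2·14}·(+1)^2·(-1)^1 = -1.
v=23: a=23^-2·(≡5), b=23^-2·(≡12) mod 23; (5|23)=-1, (12|23)=+1; (−1)^{-2·-2·11}·(-1)^-2·(+1)^-2 = +1.
Ram(601953, 185) = {3, 5, 29, 37}; no ℚ_3-point on the conic.

[3, 5, 29, 37]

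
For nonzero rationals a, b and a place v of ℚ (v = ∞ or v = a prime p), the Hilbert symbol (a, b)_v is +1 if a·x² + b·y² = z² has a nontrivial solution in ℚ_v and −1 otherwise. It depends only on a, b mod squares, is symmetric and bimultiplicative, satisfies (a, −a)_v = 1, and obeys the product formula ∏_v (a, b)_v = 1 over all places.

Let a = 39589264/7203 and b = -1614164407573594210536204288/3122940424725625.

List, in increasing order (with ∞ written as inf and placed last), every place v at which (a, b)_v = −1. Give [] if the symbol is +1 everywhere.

[3, 41]

Mod squares: a ≡ 3, b ≡ -11562. Check v ∈ {∞, 2, 3, 5, 7, 11, 13, 19, 41, 47}.
v=2: v_2(a)=4, v_2(b)=11; units ≡ 3, 3 (mod 8); ε·ε+αω+βω = 1·1+4·1+11·1 ≡ 0  ⇒  (a,b)_2 = +1.
v=11: a=11^4·(≡1), b=11^12·(≡2) mod 11; (1|11)=+1, (2|11)=-1; (−1)^{4·12·5}·(+1)^12·(-1)^4 = +1.
v=∞: 3 > 0 and -11562 < 0  ⇒  (a,b)_∞ = +1.
v=7: a=7^-4·(≡5), b=7^-12·(≡1) mod 7; (5|7)=-1, (1|7)=+1; (−1)^{-4·-12·3}·(-1)^-12·(+1)^-4 = +1.
v=5: a=5^0·(≡3), b=5^-4·(≡2) mod 5; (3|5)=-1, (2|5)=-1; (−1)^{0·-4·2}·(-1)^-4·(-1)^0 = +1.
v=19: a=19^0·(≡14), b=19^-2·(≡17) mod 19; (14|19)=-1, (17|19)=+1; (−1)^{0·-2·9}·(-1)^-2·(+1)^0 = +1.
v=13: a=13^2·(≡9), b=13^6·(≡7) mod 13; (9|13)=+1, (7|13)=-1; (−1)^{2·6·6}·(+1)^6·(-1)^2 = +1.
v=41: a=41^0·(≡29), b=41^1·(≡1) mod 41; (29|41)=-1, (1|41)=+1; (−1)^{0·1·20}·(-1)^1·(+1)^0 = -1.
v=47: a=47^0·(≡3), b=47^1·(≡27) mod 47; (3|47)=+1, (27|47)=+1; (−1)^{0·1·23}·(+1)^1·(+1)^0 = +1.
v=3: a=3^-1·(≡1), b=3^3·(≡1) mod 3; (1|3)=+1, (1|3)=+1; (−1)^{-1·3·1}·(+1)^3·(+1)^-1 = -1.
Ram(3, -11562) = {3, 41}; no ℚ_3-point on the conic.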